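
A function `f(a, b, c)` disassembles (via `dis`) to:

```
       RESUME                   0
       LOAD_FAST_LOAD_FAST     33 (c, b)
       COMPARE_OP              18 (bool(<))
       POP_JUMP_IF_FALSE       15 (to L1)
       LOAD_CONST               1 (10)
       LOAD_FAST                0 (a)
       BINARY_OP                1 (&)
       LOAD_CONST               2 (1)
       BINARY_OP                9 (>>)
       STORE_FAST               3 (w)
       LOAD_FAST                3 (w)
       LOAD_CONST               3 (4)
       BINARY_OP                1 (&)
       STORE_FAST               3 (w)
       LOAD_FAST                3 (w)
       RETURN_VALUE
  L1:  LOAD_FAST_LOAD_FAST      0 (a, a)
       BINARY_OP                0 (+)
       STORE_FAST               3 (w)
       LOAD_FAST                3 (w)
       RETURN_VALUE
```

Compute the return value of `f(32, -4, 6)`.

64

LOAD_FAST_LOAD_FAST c,b → push 6,-4. Stack: [6, -4]
COMPARE_OP bool(<) → 6 vs -4 = False. Stack: [False]
POP_JUMP_IF_FALSE → pop False; jump. Stack: []
LOAD_FAST_LOAD_FAST a,a → push 32,32. Stack: [32, 32]
BINARY_OP + → 32 + 32 = 64. Stack: [64]
STORE_FAST w → w=64. Stack: []
LOAD_FAST w → push 64. Stack: [64]
RETURN_VALUE → return 64.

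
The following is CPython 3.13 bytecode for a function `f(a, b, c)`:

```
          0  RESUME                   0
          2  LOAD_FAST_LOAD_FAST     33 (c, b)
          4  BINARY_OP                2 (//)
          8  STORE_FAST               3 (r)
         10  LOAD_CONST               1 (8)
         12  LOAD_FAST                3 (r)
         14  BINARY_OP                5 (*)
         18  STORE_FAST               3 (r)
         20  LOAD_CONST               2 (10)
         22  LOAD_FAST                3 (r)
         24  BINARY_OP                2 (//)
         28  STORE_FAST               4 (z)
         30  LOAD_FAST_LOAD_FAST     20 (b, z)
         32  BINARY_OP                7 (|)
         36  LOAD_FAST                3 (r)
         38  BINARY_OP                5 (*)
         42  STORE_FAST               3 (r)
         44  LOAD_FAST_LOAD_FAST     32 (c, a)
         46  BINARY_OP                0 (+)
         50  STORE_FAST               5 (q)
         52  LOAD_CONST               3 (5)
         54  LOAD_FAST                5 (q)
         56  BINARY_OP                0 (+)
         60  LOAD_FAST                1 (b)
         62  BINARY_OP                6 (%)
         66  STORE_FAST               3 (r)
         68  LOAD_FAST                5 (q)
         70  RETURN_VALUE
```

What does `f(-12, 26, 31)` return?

LOAD_FAST_LOAD_FAST c,b → push 31,26. Stack: [31, 26]
BINARY_OP // → 31 // 26 = 1. Stack: [1]
STORE_FAST r → r=1. Stack: []
LOAD_CONST → push 8. Stack: [8]
LOAD_FAST r → push 1. Stack: [8, 1]
BINARY_OP * → 8 * 1 = 8. Stack: [8]
STORE_FAST r → r=8. Stack: []
LOAD_CONST → push 10. Stack: [10]
LOAD_FAST r → push 8. Stack: [10, 8]
BINARY_OP // → 10 // 8 = 1. Stack: [1]
STORE_FAST z → z=1. Stack: []
LOAD_FAST_LOAD_FAST b,z → push 26,1. Stack: [26, 1]
BINARY_OP | → 26 | 1 = 27. Stack: [27]
LOAD_FAST r → push 8. Stack: [27, 8]
BINARY_OP * → 27 * 8 = 216. Stack: [216]
STORE_FAST r → r=216. Stack: []
LOAD_FAST_LOAD_FAST c,a → push 31,-12. Stack: [31, -12]
BINARY_OP + → 31 + -12 = 19. Stack: [19]
STORE_FAST q → q=19. Stack: []
LOAD_CONST → push 5. Stack: [5]
LOAD_FAST q → push 19. Stack: [5, 19]
BINARY_OP + → 5 + 19 = 24. Stack: [24]
LOAD_FAST b → push 26. Stack: [24, 26]
BINARY_OP % → 24 % 26 = 24. Stack: [24]
STORE_FAST r → r=24. Stack: []
LOAD_FAST q → push 19. Stack: [19]
RETURN_VALUE → return 19.

19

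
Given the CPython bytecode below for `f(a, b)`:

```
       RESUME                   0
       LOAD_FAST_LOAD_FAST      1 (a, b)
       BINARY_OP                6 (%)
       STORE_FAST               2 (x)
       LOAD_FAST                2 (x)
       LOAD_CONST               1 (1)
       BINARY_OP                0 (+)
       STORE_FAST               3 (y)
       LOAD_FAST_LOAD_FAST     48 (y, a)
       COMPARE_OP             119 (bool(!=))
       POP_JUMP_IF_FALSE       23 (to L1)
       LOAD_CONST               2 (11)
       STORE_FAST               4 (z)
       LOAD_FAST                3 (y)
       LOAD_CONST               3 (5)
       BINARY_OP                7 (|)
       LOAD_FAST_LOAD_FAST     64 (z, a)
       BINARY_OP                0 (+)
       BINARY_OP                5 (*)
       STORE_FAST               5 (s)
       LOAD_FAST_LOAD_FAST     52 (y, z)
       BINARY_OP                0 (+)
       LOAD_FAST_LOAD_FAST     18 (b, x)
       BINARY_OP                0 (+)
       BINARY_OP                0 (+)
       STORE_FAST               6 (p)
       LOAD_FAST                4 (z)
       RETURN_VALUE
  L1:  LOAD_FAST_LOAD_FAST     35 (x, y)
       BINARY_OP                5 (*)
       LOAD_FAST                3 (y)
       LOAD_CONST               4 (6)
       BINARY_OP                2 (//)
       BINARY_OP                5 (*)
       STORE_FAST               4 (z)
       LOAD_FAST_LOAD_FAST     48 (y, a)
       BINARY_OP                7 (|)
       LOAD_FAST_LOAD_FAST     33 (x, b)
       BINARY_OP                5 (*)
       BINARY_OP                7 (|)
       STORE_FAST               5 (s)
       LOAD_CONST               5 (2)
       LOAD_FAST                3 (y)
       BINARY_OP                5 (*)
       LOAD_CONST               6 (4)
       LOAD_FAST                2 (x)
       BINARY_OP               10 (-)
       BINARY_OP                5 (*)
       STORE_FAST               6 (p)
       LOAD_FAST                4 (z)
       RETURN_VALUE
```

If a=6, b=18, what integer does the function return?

11

LOAD_FAST_LOAD_FAST a,b → push 6,18. Stack: [6, 18]
BINARY_OP % → 6 % 18 = 6. Stack: [6]
STORE_FAST x → x=6. Stack: []
LOAD_FAST x → push 6. Stack: [6]
LOAD_CONST → push 1. Stack: [6, 1]
BINARY_OP + → 6 + 1 = 7. Stack: [7]
STORE_FAST y → y=7. Stack: []
LOAD_FAST_LOAD_FAST y,a → push 7,6. Stack: [7, 6]
COMPARE_OP bool(!=) → 7 vs 6 = True. Stack: [True]
POP_JUMP_IF_FALSE → pop True; no jump. Stack: []
LOAD_CONST → push 11. Stack: [11]
STORE_FAST z → z=11. Stack: []
LOAD_FAST y → push 7. Stack: [7]
LOAD_CONST → push 5. Stack: [7, 5]
BINARY_OP | → 7 | 5 = 7. Stack: [7]
LOAD_FAST_LOAD_FAST z,a → push 11,6. Stack: [7, 11, 6]
BINARY_OP + → 11 + 6 = 17. Stack: [7, 17]
BINARY_OP * → 7 * 17 = 119. Stack: [119]
STORE_FAST s → s=119. Stack: []
LOAD_FAST_LOAD_FAST y,z → push 7,11. Stack: [7, 11]
BINARY_OP + → 7 + 11 = 18. Stack: [18]
LOAD_FAST_LOAD_FAST b,x → push 18,6. Stack: [18, 18, 6]
BINARY_OP + → 18 + 6 = 24. Stack: [18, 24]
BINARY_OP + → 18 + 24 = 42. Stack: [42]
STORE_FAST p → p=42. Stack: []
LOAD_FAST z → push 11. Stack: [11]
RETURN_VALUE → return 11.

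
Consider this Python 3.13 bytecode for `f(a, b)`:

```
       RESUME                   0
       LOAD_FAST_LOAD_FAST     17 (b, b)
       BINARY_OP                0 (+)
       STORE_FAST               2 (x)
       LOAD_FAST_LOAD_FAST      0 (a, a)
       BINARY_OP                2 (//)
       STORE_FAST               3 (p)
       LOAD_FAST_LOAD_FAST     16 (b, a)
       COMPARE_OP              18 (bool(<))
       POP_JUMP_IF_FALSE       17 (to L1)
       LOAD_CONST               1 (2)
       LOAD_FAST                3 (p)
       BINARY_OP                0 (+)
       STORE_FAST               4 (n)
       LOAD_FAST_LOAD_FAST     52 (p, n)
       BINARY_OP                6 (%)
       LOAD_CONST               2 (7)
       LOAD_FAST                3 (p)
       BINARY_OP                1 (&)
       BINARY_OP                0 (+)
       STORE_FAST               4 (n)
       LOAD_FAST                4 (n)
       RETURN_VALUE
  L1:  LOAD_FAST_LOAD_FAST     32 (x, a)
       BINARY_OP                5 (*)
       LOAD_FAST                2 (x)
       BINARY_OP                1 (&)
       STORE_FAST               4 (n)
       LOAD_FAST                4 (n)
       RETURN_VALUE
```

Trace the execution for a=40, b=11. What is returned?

2

LOAD_FAST_LOAD_FAST b,b → push 11,11. Stack: [11, 11]
BINARY_OP + → 11 + 11 = 22. Stack: [22]
STORE_FAST x → x=22. Stack: []
LOAD_FAST_LOAD_FAST a,a → push 40,40. Stack: [40, 40]
BINARY_OP // → 40 // 40 = 1. Stack: [1]
STORE_FAST p → p=1. Stack: []
LOAD_FAST_LOAD_FAST b,a → push 11,40. Stack: [11, 40]
COMPARE_OP bool(<) → 11 vs 40 = True. Stack: [True]
POP_JUMP_IF_FALSE → pop True; no jump. Stack: []
LOAD_CONST → push 2. Stack: [2]
LOAD_FAST p → push 1. Stack: [2, 1]
BINARY_OP + → 2 + 1 = 3. Stack: [3]
STORE_FAST n → n=3. Stack: []
LOAD_FAST_LOAD_FAST p,n → push 1,3. Stack: [1, 3]
BINARY_OP % → 1 % 3 = 1. Stack: [1]
LOAD_CONST → push 7. Stack: [1, 7]
LOAD_FAST p → push 1. Stack: [1, 7, 1]
BINARY_OP & → 7 & 1 = 1. Stack: [1, 1]
BINARY_OP + → 1 + 1 = 2. Stack: [2]
STORE_FAST n → n=2. Stack: []
LOAD_FAST n → push 2. Stack: [2]
RETURN_VALUE → return 2.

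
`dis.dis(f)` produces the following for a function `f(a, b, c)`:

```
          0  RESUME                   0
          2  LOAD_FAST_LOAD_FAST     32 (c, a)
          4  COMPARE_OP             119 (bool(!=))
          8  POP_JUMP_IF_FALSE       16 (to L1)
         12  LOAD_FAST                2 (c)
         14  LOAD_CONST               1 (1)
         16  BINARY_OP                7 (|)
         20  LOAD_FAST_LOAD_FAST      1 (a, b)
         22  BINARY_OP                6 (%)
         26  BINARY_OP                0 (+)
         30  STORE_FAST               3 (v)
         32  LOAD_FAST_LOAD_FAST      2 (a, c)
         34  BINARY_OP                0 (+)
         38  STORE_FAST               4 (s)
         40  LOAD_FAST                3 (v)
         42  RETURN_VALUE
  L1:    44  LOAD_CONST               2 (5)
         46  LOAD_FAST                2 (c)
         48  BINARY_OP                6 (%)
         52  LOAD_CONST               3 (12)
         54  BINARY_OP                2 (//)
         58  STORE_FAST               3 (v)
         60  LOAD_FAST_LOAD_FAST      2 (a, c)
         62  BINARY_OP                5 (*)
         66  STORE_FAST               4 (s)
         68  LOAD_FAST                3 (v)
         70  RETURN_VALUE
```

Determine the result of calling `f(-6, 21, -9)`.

6

LOAD_FAST_LOAD_FAST c,a → push -9,-6. Stack: [-9, -6]
COMPARE_OP bool(!=) → -9 vs -6 = True. Stack: [True]
POP_JUMP_IF_FALSE → pop True; no jump. Stack: []
LOAD_FAST c → push -9. Stack: [-9]
LOAD_CONST → push 1. Stack: [-9, 1]
BINARY_OP | → -9 | 1 = -9. Stack: [-9]
LOAD_FAST_LOAD_FAST a,b → push -6,21. Stack: [-9, -6, 21]
BINARY_OP % → -6 % 21 = 15. Stack: [-9, 15]
BINARY_OP + → -9 + 15 = 6. Stack: [6]
STORE_FAST v → v=6. Stack: []
LOAD_FAST_LOAD_FAST a,c → push -6,-9. Stack: [-6, -9]
BINARY_OP + → -6 + -9 = -15. Stack: [-15]
STORE_FAST s → s=-15. Stack: []
LOAD_FAST v → push 6. Stack: [6]
RETURN_VALUE → return 6.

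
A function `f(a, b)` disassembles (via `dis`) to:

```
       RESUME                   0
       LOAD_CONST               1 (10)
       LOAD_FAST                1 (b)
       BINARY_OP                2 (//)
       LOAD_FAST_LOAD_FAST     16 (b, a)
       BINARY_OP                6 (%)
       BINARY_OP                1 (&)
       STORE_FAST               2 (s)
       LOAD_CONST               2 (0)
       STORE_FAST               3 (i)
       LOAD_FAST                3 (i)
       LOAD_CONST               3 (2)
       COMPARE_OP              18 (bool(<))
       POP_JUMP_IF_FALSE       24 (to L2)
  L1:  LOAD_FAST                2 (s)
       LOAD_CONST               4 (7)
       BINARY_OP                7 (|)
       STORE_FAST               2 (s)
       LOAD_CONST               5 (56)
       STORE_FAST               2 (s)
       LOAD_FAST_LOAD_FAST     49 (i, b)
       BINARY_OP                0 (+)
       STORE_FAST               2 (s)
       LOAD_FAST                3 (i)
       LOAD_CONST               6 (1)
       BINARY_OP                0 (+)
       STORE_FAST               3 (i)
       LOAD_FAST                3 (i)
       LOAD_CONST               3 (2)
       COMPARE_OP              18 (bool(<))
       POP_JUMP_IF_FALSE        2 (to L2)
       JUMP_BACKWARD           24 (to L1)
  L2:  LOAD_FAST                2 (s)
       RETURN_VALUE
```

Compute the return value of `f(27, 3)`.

4

LOAD_CONST → push 10. Stack: [10]
LOAD_FAST b → push 3. Stack: [10, 3]
BINARY_OP // → 10 // 3 = 3. Stack: [3]
LOAD_FAST_LOAD_FAST b,a → push 3,27. Stack: [3, 3, 27]
BINARY_OP % → 3 % 27 = 3. Stack: [3, 3]
BINARY_OP & → 3 & 3 = 3. Stack: [3]
STORE_FAST s → s=3. Stack: []
LOAD_CONST → push 0. Stack: [0]
STORE_FAST i → i=0. Stack: []
LOAD_FAST i → push 0. Stack: [0]
LOAD_CONST → push 2. Stack: [0, 2]
COMPARE_OP bool(<) → 0 vs 2 = True. Stack: [True]
POP_JUMP_IF_FALSE → pop True; no jump. Stack: []
LOAD_FAST s → push 3. Stack: [3]
LOAD_CONST → push 7. Stack: [3, 7]
BINARY_OP | → 3 | 7 = 7. Stack: [7]
STORE_FAST s → s=7. Stack: []
LOAD_CONST → push 56. Stack: [56]
STORE_FAST s → s=56. Stack: []
LOAD_FAST_LOAD_FAST i,b → push 0,3. Stack: [0, 3]
BINARY_OP + → 0 + 3 = 3. Stack: [3]
STORE_FAST s → s=3. Stack: []
LOAD_FAST i → push 0. Stack: [0]
LOAD_CONST → push 1. Stack: [0, 1]
BINARY_OP + → 0 + 1 = 1. Stack: [1]
STORE_FAST i → i=1. Stack: []
LOAD_FAST i → push 1. Stack: [1]
LOAD_CONST → push 2. Stack: [1, 2]
COMPARE_OP bool(<) → 1 vs 2 = True. Stack: [True]
POP_JUMP_IF_FALSE → pop True; no jump. Stack: []
LOAD_FAST s → push 3. Stack: [3]
LOAD_CONST → push 7. Stack: [3, 7]
BINARY_OP | → 3 | 7 = 7. Stack: [7]
STORE_FAST s → s=7. Stack: []
LOAD_CONST → push 56. Stack: [56]
STORE_FAST s → s=56. Stack: []
LOAD_FAST_LOAD_FAST i,b → push 1,3. Stack: [1, 3]
BINARY_OP + → 1 + 3 = 4. Stack: [4]
STORE_FAST s → s=4. Stack: []
LOAD_FAST i → push 1. Stack: [1]
LOAD_CONST → push 1. Stack: [1, 1]
BINARY_OP + → 1 + 1 = 2. Stack: [2]
STORE_FAST i → i=2. Stack: []
LOAD_FAST i → push 2. Stack: [2]
LOAD_CONST → push 2. Stack: [2, 2]
COMPARE_OP bool(<) → 2 vs 2 = False. Stack: [False]
POP_JUMP_IF_FALSE → pop False; jump. Stack: []
LOAD_FAST s → push 4. Stack: [4]
RETURN_VALUE → return 4.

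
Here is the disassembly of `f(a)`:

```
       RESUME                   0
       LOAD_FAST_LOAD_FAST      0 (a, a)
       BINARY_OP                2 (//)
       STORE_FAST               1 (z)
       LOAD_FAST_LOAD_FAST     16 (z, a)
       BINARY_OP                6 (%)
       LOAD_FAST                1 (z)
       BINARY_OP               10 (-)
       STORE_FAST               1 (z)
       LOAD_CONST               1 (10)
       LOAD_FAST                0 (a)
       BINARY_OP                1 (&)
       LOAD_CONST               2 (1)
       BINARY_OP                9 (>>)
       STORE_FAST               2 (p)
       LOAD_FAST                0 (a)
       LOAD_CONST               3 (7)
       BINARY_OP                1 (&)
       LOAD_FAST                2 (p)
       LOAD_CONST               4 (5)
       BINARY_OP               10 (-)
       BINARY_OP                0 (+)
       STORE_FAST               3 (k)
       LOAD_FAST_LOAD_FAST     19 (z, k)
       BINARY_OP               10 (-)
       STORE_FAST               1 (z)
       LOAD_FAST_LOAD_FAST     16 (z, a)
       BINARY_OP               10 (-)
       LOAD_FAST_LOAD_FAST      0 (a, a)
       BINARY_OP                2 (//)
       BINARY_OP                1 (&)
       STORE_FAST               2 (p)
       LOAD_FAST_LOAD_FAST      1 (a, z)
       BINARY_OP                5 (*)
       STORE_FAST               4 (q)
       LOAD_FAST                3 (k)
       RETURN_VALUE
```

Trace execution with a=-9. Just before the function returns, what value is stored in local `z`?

-12

LOAD_FAST_LOAD_FAST a,a → push -9,-9. Stack: [-9, -9]
BINARY_OP // → -9 // -9 = 1. Stack: [1]
STORE_FAST z → z=1. Stack: []
LOAD_FAST_LOAD_FAST z,a → push 1,-9. Stack: [1, -9]
BINARY_OP % → 1 % -9 = -8. Stack: [-8]
LOAD_FAST z → push 1. Stack: [-8, 1]
BINARY_OP - → -8 - 1 = -9. Stack: [-9]
STORE_FAST z → z=-9. Stack: []
LOAD_CONST → push 10. Stack: [10]
LOAD_FAST a → push -9. Stack: [10, -9]
BINARY_OP & → 10 & -9 = 2. Stack: [2]
LOAD_CONST → push 1. Stack: [2, 1]
BINARY_OP >> → 2 >> 1 = 1. Stack: [1]
STORE_FAST p → p=1. Stack: []
LOAD_FAST a → push -9. Stack: [-9]
LOAD_CONST → push 7. Stack: [-9, 7]
BINARY_OP & → -9 & 7 = 7. Stack: [7]
LOAD_FAST p → push 1. Stack: [7, 1]
LOAD_CONST → push 5. Stack: [7, 1, 5]
BINARY_OP - → 1 - 5 = -4. Stack: [7, -4]
BINARY_OP + → 7 + -4 = 3. Stack: [3]
STORE_FAST k → k=3. Stack: []
LOAD_FAST_LOAD_FAST z,k → push -9,3. Stack: [-9, 3]
BINARY_OP - → -9 - 3 = -12. Stack: [-12]
STORE_FAST z → z=-12. Stack: []
LOAD_FAST_LOAD_FAST z,a → push -12,-9. Stack: [-12, -9]
BINARY_OP - → -12 - -9 = -3. Stack: [-3]
LOAD_FAST_LOAD_FAST a,a → push -9,-9. Stack: [-3, -9, -9]
BINARY_OP // → -9 // -9 = 1. Stack: [-3, 1]
BINARY_OP & → -3 & 1 = 1. Stack: [1]
STORE_FAST p → p=1. Stack: []
LOAD_FAST_LOAD_FAST a,z → push -9,-12. Stack: [-9, -12]
BINARY_OP * → -9 * -12 = 108. Stack: [108]
STORE_FAST q → q=108. Stack: []
LOAD_FAST k → push 3. Stack: [3]
RETURN_VALUE → return 3.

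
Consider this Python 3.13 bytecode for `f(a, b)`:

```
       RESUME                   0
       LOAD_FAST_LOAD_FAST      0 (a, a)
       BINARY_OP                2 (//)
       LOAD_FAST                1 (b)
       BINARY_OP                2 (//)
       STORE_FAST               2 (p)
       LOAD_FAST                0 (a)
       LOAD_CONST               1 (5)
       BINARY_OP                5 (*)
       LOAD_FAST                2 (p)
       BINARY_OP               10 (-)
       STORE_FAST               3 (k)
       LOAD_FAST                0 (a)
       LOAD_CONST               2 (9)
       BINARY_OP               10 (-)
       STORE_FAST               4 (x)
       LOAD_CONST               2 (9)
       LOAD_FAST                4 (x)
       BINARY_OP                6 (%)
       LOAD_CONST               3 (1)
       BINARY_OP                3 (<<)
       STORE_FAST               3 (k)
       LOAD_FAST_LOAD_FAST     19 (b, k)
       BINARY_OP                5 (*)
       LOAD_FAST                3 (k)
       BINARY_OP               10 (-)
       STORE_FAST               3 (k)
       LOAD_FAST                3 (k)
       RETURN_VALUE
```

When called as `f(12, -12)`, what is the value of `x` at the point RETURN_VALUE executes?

LOAD_FAST_LOAD_FAST a,a → push 12,12. Stack: [12, 12]
BINARY_OP // → 12 // 12 = 1. Stack: [1]
LOAD_FAST b → push -12. Stack: [1, -12]
BINARY_OP // → 1 // -12 = -1. Stack: [-1]
STORE_FAST p → p=-1. Stack: []
LOAD_FAST a → push 12. Stack: [12]
LOAD_CONST → push 5. Stack: [12, 5]
BINARY_OP * → 12 * 5 = 60. Stack: [60]
LOAD_FAST p → push -1. Stack: [60, -1]
BINARY_OP - → 60 - -1 = 61. Stack: [61]
STORE_FAST k → k=61. Stack: []
LOAD_FAST a → push 12. Stack: [12]
LOAD_CONST → push 9. Stack: [12, 9]
BINARY_OP - → 12 - 9 = 3. Stack: [3]
STORE_FAST x → x=3. Stack: []
LOAD_CONST → push 9. Stack: [9]
LOAD_FAST x → push 3. Stack: [9, 3]
BINARY_OP % → 9 % 3 = 0. Stack: [0]
LOAD_CONST → push 1. Stack: [0, 1]
BINARY_OP << → 0 << 1 = 0. Stack: [0]
STORE_FAST k → k=0. Stack: []
LOAD_FAST_LOAD_FAST b,k → push -12,0. Stack: [-12, 0]
BINARY_OP * → -12 * 0 = 0. Stack: [0]
LOAD_FAST k → push 0. Stack: [0, 0]
BINARY_OP - → 0 - 0 = 0. Stack: [0]
STORE_FAST k → k=0. Stack: []
LOAD_FAST k → push 0. Stack: [0]
RETURN_VALUE → return 0.

3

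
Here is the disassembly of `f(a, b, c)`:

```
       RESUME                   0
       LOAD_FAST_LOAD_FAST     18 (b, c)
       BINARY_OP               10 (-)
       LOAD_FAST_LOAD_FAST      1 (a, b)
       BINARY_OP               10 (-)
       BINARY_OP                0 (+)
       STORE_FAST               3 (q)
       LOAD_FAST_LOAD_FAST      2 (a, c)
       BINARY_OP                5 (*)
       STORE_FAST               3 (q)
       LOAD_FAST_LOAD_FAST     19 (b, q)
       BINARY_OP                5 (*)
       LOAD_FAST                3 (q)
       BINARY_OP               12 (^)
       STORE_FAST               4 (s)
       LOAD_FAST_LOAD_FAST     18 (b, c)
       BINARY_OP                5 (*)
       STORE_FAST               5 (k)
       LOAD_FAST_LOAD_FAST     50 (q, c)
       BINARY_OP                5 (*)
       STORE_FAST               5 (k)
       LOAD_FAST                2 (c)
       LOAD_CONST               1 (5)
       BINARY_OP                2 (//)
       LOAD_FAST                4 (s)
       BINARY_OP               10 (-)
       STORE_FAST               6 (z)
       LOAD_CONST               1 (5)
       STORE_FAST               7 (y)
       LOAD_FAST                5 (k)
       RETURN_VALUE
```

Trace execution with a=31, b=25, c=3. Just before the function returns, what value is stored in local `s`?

2376

LOAD_FAST_LOAD_FAST b,c → push 25,3. Stack: [25, 3]
BINARY_OP - → 25 - 3 = 22. Stack: [22]
LOAD_FAST_LOAD_FAST a,b → push 31,25. Stack: [22, 31, 25]
BINARY_OP - → 31 - 25 = 6. Stack: [22, 6]
BINARY_OP + → 22 + 6 = 28. Stack: [28]
STORE_FAST q → q=28. Stack: []
LOAD_FAST_LOAD_FAST a,c → push 31,3. Stack: [31, 3]
BINARY_OP * → 31 * 3 = 93. Stack: [93]
STORE_FAST q → q=93. Stack: []
LOAD_FAST_LOAD_FAST b,q → push 25,93. Stack: [25, 93]
BINARY_OP * → 25 * 93 = 2325. Stack: [2325]
LOAD_FAST q → push 93. Stack: [2325, 93]
BINARY_OP ^ → 2325 ^ 93 = 2376. Stack: [2376]
STORE_FAST s → s=2376. Stack: []
LOAD_FAST_LOAD_FAST b,c → push 25,3. Stack: [25, 3]
BINARY_OP * → 25 * 3 = 75. Stack: [75]
STORE_FAST k → k=75. Stack: []
LOAD_FAST_LOAD_FAST q,c → push 93,3. Stack: [93, 3]
BINARY_OP * → 93 * 3 = 279. Stack: [279]
STORE_FAST k → k=279. Stack: []
LOAD_FAST c → push 3. Stack: [3]
LOAD_CONST → push 5. Stack: [3, 5]
BINARY_OP // → 3 // 5 = 0. Stack: [0]
LOAD_FAST s → push 2376. Stack: [0, 2376]
BINARY_OP - → 0 - 2376 = -2376. Stack: [-2376]
STORE_FAST z → z=-2376. Stack: []
LOAD_CONST → push 5. Stack: [5]
STORE_FAST y → y=5. Stack: []
LOAD_FAST k → push 279. Stack: [279]
RETURN_VALUE → return 279.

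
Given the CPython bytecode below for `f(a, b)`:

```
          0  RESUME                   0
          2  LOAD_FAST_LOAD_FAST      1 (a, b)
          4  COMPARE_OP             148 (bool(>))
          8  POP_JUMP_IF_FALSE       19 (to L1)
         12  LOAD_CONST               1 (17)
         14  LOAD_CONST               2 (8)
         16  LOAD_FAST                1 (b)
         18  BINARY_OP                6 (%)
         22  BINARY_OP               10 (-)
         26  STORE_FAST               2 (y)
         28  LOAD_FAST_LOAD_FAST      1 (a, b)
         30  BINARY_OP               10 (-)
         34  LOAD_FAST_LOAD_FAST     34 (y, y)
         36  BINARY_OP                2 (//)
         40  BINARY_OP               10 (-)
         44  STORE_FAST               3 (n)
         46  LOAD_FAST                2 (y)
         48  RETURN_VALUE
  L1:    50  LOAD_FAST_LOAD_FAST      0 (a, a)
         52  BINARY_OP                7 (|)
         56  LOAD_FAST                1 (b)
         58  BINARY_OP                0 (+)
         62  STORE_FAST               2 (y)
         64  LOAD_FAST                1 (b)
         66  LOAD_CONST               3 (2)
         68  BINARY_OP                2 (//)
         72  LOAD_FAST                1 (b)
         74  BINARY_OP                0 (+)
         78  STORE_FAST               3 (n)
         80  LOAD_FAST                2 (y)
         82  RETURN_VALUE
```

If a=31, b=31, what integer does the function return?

62

LOAD_FAST_LOAD_FAST a,b → push 31,31. Stack: [31, 31]
COMPARE_OP bool(>) → 31 vs 31 = False. Stack: [False]
POP_JUMP_IF_FALSE → pop False; jump. Stack: []
LOAD_FAST_LOAD_FAST a,a → push 31,31. Stack: [31, 31]
BINARY_OP | → 31 | 31 = 31. Stack: [31]
LOAD_FAST b → push 31. Stack: [31, 31]
BINARY_OP + → 31 + 31 = 62. Stack: [62]
STORE_FAST y → y=62. Stack: []
LOAD_FAST b → push 31. Stack: [31]
LOAD_CONST → push 2. Stack: [31, 2]
BINARY_OP // → 31 // 2 = 15. Stack: [15]
LOAD_FAST b → push 31. Stack: [15, 31]
BINARY_OP + → 15 + 31 = 46. Stack: [46]
STORE_FAST n → n=46. Stack: []
LOAD_FAST y → push 62. Stack: [62]
RETURN_VALUE → return 62.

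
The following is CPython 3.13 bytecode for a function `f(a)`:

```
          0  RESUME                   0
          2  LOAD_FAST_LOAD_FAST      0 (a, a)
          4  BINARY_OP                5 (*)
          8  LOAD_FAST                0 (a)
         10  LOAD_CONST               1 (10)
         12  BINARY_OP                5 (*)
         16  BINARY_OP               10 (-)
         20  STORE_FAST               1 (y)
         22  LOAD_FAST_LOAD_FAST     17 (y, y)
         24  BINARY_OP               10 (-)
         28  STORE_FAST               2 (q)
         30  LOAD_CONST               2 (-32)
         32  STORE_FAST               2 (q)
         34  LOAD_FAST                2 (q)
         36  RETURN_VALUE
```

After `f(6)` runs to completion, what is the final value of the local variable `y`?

-24

LOAD_FAST_LOAD_FAST a,a → push 6,6. Stack: [6, 6]
BINARY_OP * → 6 * 6 = 36. Stack: [36]
LOAD_FAST a → push 6. Stack: [36, 6]
LOAD_CONST → push 10. Stack: [36, 6, 10]
BINARY_OP * → 6 * 10 = 60. Stack: [36, 60]
BINARY_OP - → 36 - 60 = -24. Stack: [-24]
STORE_FAST y → y=-24. Stack: []
LOAD_FAST_LOAD_FAST y,y → push -24,-24. Stack: [-24, -24]
BINARY_OP - → -24 - -24 = 0. Stack: [0]
STORE_FAST q → q=0. Stack: []
LOAD_CONST → push -32. Stack: [-32]
STORE_FAST q → q=-32. Stack: []
LOAD_FAST q → push -32. Stack: [-32]
RETURN_VALUE → return -32.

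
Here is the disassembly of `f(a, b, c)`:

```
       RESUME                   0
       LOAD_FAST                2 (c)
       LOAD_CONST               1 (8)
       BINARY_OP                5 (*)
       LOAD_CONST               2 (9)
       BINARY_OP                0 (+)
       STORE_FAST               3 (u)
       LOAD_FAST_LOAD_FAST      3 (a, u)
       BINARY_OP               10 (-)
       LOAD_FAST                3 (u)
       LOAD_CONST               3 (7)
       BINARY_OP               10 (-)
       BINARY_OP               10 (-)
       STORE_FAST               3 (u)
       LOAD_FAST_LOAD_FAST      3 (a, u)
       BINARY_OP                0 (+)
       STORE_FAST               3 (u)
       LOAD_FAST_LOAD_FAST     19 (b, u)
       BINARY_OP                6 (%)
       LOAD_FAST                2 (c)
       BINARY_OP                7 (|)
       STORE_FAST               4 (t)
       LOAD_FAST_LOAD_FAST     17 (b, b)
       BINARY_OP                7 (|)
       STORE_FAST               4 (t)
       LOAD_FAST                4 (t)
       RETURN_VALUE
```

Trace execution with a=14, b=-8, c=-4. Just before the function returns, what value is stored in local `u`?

81

LOAD_FAST c → push -4. Stack: [-4]
LOAD_CONST → push 8. Stack: [-4, 8]
BINARY_OP * → -4 * 8 = -32. Stack: [-32]
LOAD_CONST → push 9. Stack: [-32, 9]
BINARY_OP + → -32 + 9 = -23. Stack: [-23]
STORE_FAST u → u=-23. Stack: []
LOAD_FAST_LOAD_FAST a,u → push 14,-23. Stack: [14, -23]
BINARY_OP - → 14 - -23 = 37. Stack: [37]
LOAD_FAST u → push -23. Stack: [37, -23]
LOAD_CONST → push 7. Stack: [37, -23, 7]
BINARY_OP - → -23 - 7 = -30. Stack: [37, -30]
BINARY_OP - → 37 - -30 = 67. Stack: [67]
STORE_FAST u → u=67. Stack: []
LOAD_FAST_LOAD_FAST a,u → push 14,67. Stack: [14, 67]
BINARY_OP + → 14 + 67 = 81. Stack: [81]
STORE_FAST u → u=81. Stack: []
LOAD_FAST_LOAD_FAST b,u → push -8,81. Stack: [-8, 81]
BINARY_OP % → -8 % 81 = 73. Stack: [73]
LOAD_FAST c → push -4. Stack: [73, -4]
BINARY_OP | → 73 | -4 = -3. Stack: [-3]
STORE_FAST t → t=-3. Stack: []
LOAD_FAST_LOAD_FAST b,b → push -8,-8. Stack: [-8, -8]
BINARY_OP | → -8 | -8 = -8. Stack: [-8]
STORE_FAST t → t=-8. Stack: []
LOAD_FAST t → push -8. Stack: [-8]
RETURN_VALUE → return -8.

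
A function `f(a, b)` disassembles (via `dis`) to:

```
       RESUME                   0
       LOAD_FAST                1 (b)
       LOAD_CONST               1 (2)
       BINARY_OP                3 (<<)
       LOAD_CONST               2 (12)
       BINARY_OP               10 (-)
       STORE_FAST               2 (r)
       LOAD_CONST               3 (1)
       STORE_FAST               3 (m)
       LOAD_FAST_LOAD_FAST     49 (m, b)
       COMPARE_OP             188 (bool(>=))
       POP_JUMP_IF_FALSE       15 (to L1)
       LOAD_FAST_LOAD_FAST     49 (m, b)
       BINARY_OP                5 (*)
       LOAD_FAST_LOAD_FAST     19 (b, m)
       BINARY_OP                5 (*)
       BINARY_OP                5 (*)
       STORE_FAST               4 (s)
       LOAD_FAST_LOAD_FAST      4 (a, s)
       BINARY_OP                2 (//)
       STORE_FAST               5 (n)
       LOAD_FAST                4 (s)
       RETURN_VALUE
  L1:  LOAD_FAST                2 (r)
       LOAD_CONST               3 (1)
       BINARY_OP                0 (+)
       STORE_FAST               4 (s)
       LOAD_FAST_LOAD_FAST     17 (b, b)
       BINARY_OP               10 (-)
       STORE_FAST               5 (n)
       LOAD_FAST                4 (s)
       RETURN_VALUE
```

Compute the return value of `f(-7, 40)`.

149

LOAD_FAST b → push 40. Stack: [40]
LOAD_CONST → push 2. Stack: [40, 2]
BINARY_OP << → 40 << 2 = 160. Stack: [160]
LOAD_CONST → push 12. Stack: [160, 12]
BINARY_OP - → 160 - 12 = 148. Stack: [148]
STORE_FAST r → r=148. Stack: []
LOAD_CONST → push 1. Stack: [1]
STORE_FAST m → m=1. Stack: []
LOAD_FAST_LOAD_FAST m,b → push 1,40. Stack: [1, 40]
COMPARE_OP bool(>=) → 1 vs 40 = False. Stack: [False]
POP_JUMP_IF_FALSE → pop False; jump. Stack: []
LOAD_FAST r → push 148. Stack: [148]
LOAD_CONST → push 1. Stack: [148, 1]
BINARY_OP + → 148 + 1 = 149. Stack: [149]
STORE_FAST s → s=149. Stack: []
LOAD_FAST_LOAD_FAST b,b → push 40,40. Stack: [40, 40]
BINARY_OP - → 40 - 40 = 0. Stack: [0]
STORE_FAST n → n=0. Stack: []
LOAD_FAST s → push 149. Stack: [149]
RETURN_VALUE → return 149.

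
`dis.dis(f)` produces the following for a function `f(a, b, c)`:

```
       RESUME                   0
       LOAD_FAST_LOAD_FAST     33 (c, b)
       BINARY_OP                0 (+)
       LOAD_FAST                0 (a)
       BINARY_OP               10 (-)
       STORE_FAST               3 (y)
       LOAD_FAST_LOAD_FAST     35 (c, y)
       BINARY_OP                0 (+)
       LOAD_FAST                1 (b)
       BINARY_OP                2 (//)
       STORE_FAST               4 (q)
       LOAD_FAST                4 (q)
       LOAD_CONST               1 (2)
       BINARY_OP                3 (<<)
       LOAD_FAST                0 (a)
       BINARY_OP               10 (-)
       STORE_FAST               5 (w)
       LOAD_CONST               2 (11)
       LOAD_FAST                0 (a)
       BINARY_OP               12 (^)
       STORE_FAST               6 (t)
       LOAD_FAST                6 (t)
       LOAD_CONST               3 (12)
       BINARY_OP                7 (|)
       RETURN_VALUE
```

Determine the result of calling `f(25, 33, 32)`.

LOAD_FAST_LOAD_FAST c,b → push 32,33. Stack: [32, 33]
BINARY_OP + → 32 + 33 = 65. Stack: [65]
LOAD_FAST a → push 25. Stack: [65, 25]
BINARY_OP - → 65 - 25 = 40. Stack: [40]
STORE_FAST y → y=40. Stack: []
LOAD_FAST_LOAD_FAST c,y → push 32,40. Stack: [32, 40]
BINARY_OP + → 32 + 40 = 72. Stack: [72]
LOAD_FAST b → push 33. Stack: [72, 33]
BINARY_OP // → 72 // 33 = 2. Stack: [2]
STORE_FAST q → q=2. Stack: []
LOAD_FAST q → push 2. Stack: [2]
LOAD_CONST → push 2. Stack: [2, 2]
BINARY_OP << → 2 << 2 = 8. Stack: [8]
LOAD_FAST a → push 25. Stack: [8, 25]
BINARY_OP - → 8 - 25 = -17. Stack: [-17]
STORE_FAST w → w=-17. Stack: []
LOAD_CONST → push 11. Stack: [11]
LOAD_FAST a → push 25. Stack: [11, 25]
BINARY_OP ^ → 11 ^ 25 = 18. Stack: [18]
STORE_FAST t → t=18. Stack: []
LOAD_FAST t → push 18. Stack: [18]
LOAD_CONST → push 12. Stack: [18, 12]
BINARY_OP | → 18 | 12 = 30. Stack: [30]
RETURN_VALUE → return 30.

30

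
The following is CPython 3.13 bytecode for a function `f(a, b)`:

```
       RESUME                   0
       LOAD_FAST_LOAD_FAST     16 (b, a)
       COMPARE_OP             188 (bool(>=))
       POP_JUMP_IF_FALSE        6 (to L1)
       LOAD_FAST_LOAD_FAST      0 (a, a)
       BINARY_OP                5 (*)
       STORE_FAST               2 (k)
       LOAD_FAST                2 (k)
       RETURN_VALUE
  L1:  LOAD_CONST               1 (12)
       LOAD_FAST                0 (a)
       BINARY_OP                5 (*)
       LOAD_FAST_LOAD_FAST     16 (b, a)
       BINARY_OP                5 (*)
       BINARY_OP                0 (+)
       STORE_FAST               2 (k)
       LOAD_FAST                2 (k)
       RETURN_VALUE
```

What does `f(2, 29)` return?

4

LOAD_FAST_LOAD_FAST b,a → push 29,2. Stack: [29, 2]
COMPARE_OP bool(>=) → 29 vs 2 = True. Stack: [True]
POP_JUMP_IF_FALSE → pop True; no jump. Stack: []
LOAD_FAST_LOAD_FAST a,a → push 2,2. Stack: [2, 2]
BINARY_OP * → 2 * 2 = 4. Stack: [4]
STORE_FAST k → k=4. Stack: []
LOAD_FAST k → push 4. Stack: [4]
RETURN_VALUE → return 4.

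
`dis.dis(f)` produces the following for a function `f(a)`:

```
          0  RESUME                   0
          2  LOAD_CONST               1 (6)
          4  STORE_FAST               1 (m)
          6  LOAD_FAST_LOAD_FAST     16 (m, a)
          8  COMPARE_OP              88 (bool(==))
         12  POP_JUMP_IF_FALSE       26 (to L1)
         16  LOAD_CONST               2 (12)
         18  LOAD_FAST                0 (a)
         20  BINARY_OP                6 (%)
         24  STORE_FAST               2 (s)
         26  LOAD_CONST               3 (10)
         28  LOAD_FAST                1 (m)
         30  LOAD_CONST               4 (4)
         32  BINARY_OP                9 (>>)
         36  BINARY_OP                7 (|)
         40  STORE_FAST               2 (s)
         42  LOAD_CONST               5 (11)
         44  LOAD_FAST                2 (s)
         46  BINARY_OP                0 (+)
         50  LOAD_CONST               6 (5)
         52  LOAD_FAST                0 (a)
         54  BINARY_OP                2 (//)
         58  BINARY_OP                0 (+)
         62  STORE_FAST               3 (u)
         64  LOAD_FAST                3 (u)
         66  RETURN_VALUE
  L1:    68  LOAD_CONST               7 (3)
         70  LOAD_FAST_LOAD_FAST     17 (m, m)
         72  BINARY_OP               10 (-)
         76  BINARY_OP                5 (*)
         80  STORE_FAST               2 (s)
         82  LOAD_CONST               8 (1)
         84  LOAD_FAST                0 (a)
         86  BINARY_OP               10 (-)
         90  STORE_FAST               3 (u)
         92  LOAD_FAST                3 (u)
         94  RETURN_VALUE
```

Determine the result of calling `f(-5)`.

LOAD_CONST → push 6. Stack: [6]
STORE_FAST m → m=6. Stack: []
LOAD_FAST_LOAD_FAST m,a → push 6,-5. Stack: [6, -5]
COMPARE_OP bool(==) → 6 vs -5 = False. Stack: [False]
POP_JUMP_IF_FALSE → pop False; jump. Stack: []
LOAD_CONST → push 3. Stack: [3]
LOAD_FAST_LOAD_FAST m,m → push 6,6. Stack: [3, 6, 6]
BINARY_OP - → 6 - 6 = 0. Stack: [3, 0]
BINARY_OP * → 3 * 0 = 0. Stack: [0]
STORE_FAST s → s=0. Stack: []
LOAD_CONST → push 1. Stack: [1]
LOAD_FAST a → push -5. Stack: [1, -5]
BINARY_OP - → 1 - -5 = 6. Stack: [6]
STORE_FAST u → u=6. Stack: []
LOAD_FAST u → push 6. Stack: [6]
RETURN_VALUE → return 6.

6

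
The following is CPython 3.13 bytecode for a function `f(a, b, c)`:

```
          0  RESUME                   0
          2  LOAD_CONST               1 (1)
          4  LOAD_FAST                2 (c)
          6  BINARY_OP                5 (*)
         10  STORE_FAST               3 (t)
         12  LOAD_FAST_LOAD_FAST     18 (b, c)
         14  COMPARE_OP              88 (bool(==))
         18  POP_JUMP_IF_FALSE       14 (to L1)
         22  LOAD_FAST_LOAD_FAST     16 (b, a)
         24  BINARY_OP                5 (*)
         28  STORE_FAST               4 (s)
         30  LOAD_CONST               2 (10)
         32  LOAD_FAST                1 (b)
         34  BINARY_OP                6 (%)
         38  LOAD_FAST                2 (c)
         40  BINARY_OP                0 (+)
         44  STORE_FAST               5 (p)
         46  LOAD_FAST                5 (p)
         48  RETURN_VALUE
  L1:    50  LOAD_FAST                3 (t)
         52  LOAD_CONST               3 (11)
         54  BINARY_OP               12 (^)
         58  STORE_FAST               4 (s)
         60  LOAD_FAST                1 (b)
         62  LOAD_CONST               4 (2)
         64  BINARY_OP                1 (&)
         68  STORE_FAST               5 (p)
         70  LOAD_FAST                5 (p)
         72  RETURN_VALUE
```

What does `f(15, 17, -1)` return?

LOAD_CONST → push 1. Stack: [1]
LOAD_FAST c → push -1. Stack: [1, -1]
BINARY_OP * → 1 * -1 = -1. Stack: [-1]
STORE_FAST t → t=-1. Stack: []
LOAD_FAST_LOAD_FAST b,c → push 17,-1. Stack: [17, -1]
COMPARE_OP bool(==) → 17 vs -1 = False. Stack: [False]
POP_JUMP_IF_FALSE → pop False; jump. Stack: []
LOAD_FAST t → push -1. Stack: [-1]
LOAD_CONST → push 11. Stack: [-1, 11]
BINARY_OP ^ → -1 ^ 11 = -12. Stack: [-12]
STORE_FAST s → s=-12. Stack: []
LOAD_FAST b → push 17. Stack: [17]
LOAD_CONST → push 2. Stack: [17, 2]
BINARY_OP & → 17 & 2 = 0. Stack: [0]
STORE_FAST p → p=0. Stack: []
LOAD_FAST p → push 0. Stack: [0]
RETURN_VALUE → return 0.

0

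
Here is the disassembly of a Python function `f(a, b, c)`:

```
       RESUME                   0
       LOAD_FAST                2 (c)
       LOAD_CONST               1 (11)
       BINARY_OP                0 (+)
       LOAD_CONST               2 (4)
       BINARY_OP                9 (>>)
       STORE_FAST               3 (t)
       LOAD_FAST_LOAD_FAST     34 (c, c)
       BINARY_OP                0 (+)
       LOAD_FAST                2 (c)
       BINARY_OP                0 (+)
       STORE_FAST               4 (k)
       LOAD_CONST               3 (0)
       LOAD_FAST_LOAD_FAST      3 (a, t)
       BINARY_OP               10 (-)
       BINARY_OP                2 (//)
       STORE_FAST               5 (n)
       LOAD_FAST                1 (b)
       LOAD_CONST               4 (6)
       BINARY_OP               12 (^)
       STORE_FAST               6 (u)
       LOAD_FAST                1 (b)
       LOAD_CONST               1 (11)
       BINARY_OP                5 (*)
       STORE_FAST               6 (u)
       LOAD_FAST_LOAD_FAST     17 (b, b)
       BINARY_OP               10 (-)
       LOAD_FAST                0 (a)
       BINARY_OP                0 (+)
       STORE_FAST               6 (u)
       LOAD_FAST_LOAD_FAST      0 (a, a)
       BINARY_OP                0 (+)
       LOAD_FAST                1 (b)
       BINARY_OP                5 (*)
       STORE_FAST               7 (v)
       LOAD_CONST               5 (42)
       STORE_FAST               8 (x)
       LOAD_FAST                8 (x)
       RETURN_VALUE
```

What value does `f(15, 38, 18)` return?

42

LOAD_FAST c → push 18. Stack: [18]
LOAD_CONST → push 11. Stack: [18, 11]
BINARY_OP + → 18 + 11 = 29. Stack: [29]
LOAD_CONST → push 4. Stack: [29, 4]
BINARY_OP >> → 29 >> 4 = 1. Stack: [1]
STORE_FAST t → t=1. Stack: []
LOAD_FAST_LOAD_FAST c,c → push 18,18. Stack: [18, 18]
BINARY_OP + → 18 + 18 = 36. Stack: [36]
LOAD_FAST c → push 18. Stack: [36, 18]
BINARY_OP + → 36 + 18 = 54. Stack: [54]
STORE_FAST k → k=54. Stack: []
LOAD_CONST → push 0. Stack: [0]
LOAD_FAST_LOAD_FAST a,t → push 15,1. Stack: [0, 15, 1]
BINARY_OP - → 15 - 1 = 14. Stack: [0, 14]
BINARY_OP // → 0 // 14 = 0. Stack: [0]
STORE_FAST n → n=0. Stack: []
LOAD_FAST b → push 38. Stack: [38]
LOAD_CONST → push 6. Stack: [38, 6]
BINARY_OP ^ → 38 ^ 6 = 32. Stack: [32]
STORE_FAST u → u=32. Stack: []
LOAD_FAST b → push 38. Stack: [38]
LOAD_CONST → push 11. Stack: [38, 11]
BINARY_OP * → 38 * 11 = 418. Stack: [418]
STORE_FAST u → u=418. Stack: []
LOAD_FAST_LOAD_FAST b,b → push 38,38. Stack: [38, 38]
BINARY_OP - → 38 - 38 = 0. Stack: [0]
LOAD_FAST a → push 15. Stack: [0, 15]
BINARY_OP + → 0 + 15 = 15. Stack: [15]
STORE_FAST u → u=15. Stack: []
LOAD_FAST_LOAD_FAST a,a → push 15,15. Stack: [15, 15]
BINARY_OP + → 15 + 15 = 30. Stack: [30]
LOAD_FAST b → push 38. Stack: [30, 38]
BINARY_OP * → 30 * 38 = 1140. Stack: [1140]
STORE_FAST v → v=1140. Stack: []
LOAD_CONST → push 42. Stack: [42]
STORE_FAST x → x=42. Stack: []
LOAD_FAST x → push 42. Stack: [42]
RETURN_VALUE → return 42.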